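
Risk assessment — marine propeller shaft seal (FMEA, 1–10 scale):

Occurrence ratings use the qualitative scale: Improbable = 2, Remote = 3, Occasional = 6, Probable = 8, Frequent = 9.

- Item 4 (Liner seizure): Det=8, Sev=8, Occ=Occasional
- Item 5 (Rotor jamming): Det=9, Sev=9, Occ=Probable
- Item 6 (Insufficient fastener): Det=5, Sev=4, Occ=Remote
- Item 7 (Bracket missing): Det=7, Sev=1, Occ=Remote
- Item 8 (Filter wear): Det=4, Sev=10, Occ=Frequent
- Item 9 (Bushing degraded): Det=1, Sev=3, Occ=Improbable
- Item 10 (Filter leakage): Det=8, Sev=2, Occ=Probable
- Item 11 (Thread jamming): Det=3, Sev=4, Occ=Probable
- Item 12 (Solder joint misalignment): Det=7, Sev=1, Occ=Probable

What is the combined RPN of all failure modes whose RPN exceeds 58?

1676

RPN = Severity × Occurrence × Detection:
  Item 4: 8 × 6 × 8 = 384
  Item 5: 9 × 8 × 9 = 648
  Item 6: 4 × 3 × 5 = 60
  Item 7: 1 × 3 × 7 = 21
  Item 8: 10 × 9 × 4 = 360
  Item 9: 3 × 2 × 1 = 6
  Item 10: 2 × 8 × 8 = 128
  Item 11: 4 × 8 × 3 = 96
  Item 12: 1 × 8 × 7 = 56
RPN > 58: Item 4 (384), Item 5 (648), Item 6 (60), Item 8 (360), Item 10 (128), Item 11 (96).
Sum: 384 + 648 + 60 + 360 + 128 + 96 = 1676.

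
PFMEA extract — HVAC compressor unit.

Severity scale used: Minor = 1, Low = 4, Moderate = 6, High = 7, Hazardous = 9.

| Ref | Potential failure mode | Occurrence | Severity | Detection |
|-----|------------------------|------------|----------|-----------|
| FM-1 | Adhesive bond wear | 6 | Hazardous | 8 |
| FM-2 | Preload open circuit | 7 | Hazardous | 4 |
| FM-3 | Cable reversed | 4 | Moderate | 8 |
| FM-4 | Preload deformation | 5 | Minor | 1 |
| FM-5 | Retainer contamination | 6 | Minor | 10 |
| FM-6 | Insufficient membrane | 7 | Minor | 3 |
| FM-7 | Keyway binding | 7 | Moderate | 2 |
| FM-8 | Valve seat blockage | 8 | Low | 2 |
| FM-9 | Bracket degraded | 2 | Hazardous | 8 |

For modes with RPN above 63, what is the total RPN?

1168

RPN = Severity × Occurrence × Detection:
  FM-1: 9 × 6 × 8 = 432
  FM-2: 9 × 7 × 4 = 252
  FM-3: 6 × 4 × 8 = 192
  FM-4: 1 × 5 × 1 = 5
  FM-5: 1 × 6 × 10 = 60
  FM-6: 1 × 7 × 3 = 21
  FM-7: 6 × 7 × 2 = 84
  FM-8: 4 × 8 × 2 = 64
  FM-9: 9 × 2 × 8 = 144
RPN > 63: FM-1 (432), FM-2 (252), FM-3 (192), FM-7 (84), FM-8 (64), FM-9 (144).
Sum: 432 + 252 + 192 + 84 + 64 + 144 = 1168.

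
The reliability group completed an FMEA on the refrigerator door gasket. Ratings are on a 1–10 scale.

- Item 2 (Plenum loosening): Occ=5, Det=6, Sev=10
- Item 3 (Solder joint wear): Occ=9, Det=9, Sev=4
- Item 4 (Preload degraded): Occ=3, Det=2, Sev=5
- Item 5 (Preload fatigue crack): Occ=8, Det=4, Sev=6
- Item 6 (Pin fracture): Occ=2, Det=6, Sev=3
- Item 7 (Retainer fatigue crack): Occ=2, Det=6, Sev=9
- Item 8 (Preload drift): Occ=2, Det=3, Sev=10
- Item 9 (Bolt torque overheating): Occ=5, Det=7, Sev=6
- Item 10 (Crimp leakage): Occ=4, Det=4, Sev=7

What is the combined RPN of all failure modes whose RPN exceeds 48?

RPN = Severity × Occurrence × Detection:
  Item 2: 10 × 5 × 6 = 300
  Item 3: 4 × 9 × 9 = 324
  Item 4: 5 × 3 × 2 = 30
  Item 5: 6 × 8 × 4 = 192
  Item 6: 3 × 2 × 6 = 36
  Item 7: 9 × 2 × 6 = 108
  Item 8: 10 × 2 × 3 = 60
  Item 9: 6 × 5 × 7 = 210
  Item 10: 7 × 4 × 4 = 112
RPN > 48: Item 2 (300), Item 3 (324), Item 5 (192), Item 7 (108), Item 8 (60), Item 9 (210), Item 10 (112).
Sum: 300 + 324 + 192 + 108 + 60 + 210 + 112 = 1306.

1306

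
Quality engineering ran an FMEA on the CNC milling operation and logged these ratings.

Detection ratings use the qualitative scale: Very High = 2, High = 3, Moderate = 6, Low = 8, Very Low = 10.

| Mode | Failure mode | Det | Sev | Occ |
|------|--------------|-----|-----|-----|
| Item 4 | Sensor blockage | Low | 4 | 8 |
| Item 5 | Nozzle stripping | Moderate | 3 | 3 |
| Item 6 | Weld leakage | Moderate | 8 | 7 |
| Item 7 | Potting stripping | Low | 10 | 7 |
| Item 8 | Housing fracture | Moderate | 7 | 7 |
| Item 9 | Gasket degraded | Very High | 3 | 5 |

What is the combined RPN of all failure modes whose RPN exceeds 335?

896

RPN = Severity × Occurrence × Detection:
  Item 4: 4 × 8 × 8 = 256
  Item 5: 3 × 3 × 6 = 54
  Item 6: 8 × 7 × 6 = 336
  Item 7: 10 × 7 × 8 = 560
  Item 8: 7 × 7 × 6 = 294
  Item 9: 3 × 5 × 2 = 30
RPN > 335: Item 6 (336), Item 7 (560).
Sum: 336 + 560 = 896.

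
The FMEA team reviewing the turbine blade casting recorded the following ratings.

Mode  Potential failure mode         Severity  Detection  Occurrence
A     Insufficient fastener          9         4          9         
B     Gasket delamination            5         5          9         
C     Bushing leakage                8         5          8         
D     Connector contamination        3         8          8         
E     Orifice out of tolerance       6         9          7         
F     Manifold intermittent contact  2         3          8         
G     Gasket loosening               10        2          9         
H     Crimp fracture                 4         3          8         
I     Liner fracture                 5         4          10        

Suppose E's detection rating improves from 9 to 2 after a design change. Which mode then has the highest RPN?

RPN = Severity × Occurrence × Detection:
  A: 9 × 9 × 4 = 324
  B: 5 × 9 × 5 = 225
  C: 8 × 8 × 5 = 320
  D: 3 × 8 × 8 = 192
  E: 6 × 7 × 9 = 378
  F: 2 × 8 × 3 = 48
  G: 10 × 9 × 2 = 180
  H: 4 × 8 × 3 = 96
  I: 5 × 10 × 4 = 200
After action: E → 6 × 7 × 2 = 84.
Revised RPNs: A=324, C=320, B=225, I=200, D=192, G=180, H=96, E=84, F=48.
Highest is now A (324).

A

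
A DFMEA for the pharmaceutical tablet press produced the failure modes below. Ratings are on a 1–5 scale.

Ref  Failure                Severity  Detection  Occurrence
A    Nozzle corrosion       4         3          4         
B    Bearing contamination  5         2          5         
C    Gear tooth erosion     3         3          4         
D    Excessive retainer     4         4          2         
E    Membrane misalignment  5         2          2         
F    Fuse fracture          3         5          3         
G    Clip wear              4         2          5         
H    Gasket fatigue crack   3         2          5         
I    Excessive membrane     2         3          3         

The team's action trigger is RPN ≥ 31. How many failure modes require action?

RPN = Severity × Occurrence × Detection:
  A: 4 × 4 × 3 = 48
  B: 5 × 5 × 2 = 50
  C: 3 × 4 × 3 = 36
  D: 4 × 2 × 4 = 32
  E: 5 × 2 × 2 = 20
  F: 3 × 3 × 5 = 45
  G: 4 × 5 × 2 = 40
  H: 3 × 5 × 2 = 30
  I: 2 × 3 × 3 = 18
Modes with RPN ≥ 31: A (48), B (50), C (36), D (32), F (45), G (40) → 6.

6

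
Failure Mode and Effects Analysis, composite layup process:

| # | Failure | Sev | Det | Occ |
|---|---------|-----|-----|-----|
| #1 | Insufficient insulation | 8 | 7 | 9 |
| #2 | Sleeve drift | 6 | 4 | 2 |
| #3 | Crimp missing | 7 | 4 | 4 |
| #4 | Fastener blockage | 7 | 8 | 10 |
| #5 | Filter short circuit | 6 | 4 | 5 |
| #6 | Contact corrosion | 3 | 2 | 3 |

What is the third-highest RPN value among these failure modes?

120

RPN = Severity × Occurrence × Detection:
  #1: 8 × 9 × 7 = 504
  #2: 6 × 2 × 4 = 48
  #3: 7 × 4 × 4 = 112
  #4: 7 × 10 × 8 = 560
  #5: 6 × 5 × 4 = 120
  #6: 3 × 3 × 2 = 18
Sorted descending: 560, 504, 120, 112, 48, 18.
The third-highest RPN is 120 (#5).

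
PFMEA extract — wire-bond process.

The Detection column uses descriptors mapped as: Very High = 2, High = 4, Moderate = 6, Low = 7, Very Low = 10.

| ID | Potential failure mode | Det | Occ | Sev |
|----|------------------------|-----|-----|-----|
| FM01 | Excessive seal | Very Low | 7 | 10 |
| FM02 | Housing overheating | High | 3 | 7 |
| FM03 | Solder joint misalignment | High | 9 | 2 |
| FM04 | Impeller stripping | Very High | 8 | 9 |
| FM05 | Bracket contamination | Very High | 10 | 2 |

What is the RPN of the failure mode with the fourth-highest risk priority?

72

RPN = Severity × Occurrence × Detection:
  FM01: 10 × 7 × 10 = 700
  FM02: 7 × 3 × 4 = 84
  FM03: 2 × 9 × 4 = 72
  FM04: 9 × 8 × 2 = 144
  FM05: 2 × 10 × 2 = 40
Sorted descending: 700, 144, 84, 72, 40.
The fourth-highest RPN is 72 (FM03).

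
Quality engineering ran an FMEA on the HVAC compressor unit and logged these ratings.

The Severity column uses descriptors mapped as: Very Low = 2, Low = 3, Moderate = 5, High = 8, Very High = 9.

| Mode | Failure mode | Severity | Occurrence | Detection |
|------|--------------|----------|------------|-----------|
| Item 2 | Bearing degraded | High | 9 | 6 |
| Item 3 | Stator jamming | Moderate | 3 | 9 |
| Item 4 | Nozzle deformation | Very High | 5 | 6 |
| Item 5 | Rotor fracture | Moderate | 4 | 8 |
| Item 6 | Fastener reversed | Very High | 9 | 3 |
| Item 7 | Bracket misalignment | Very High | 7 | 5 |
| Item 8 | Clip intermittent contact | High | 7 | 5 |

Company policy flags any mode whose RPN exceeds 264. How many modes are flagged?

4

RPN = Severity × Occurrence × Detection:
  Item 2: 8 × 9 × 6 = 432
  Item 3: 5 × 3 × 9 = 135
  Item 4: 9 × 5 × 6 = 270
  Item 5: 5 × 4 × 8 = 160
  Item 6: 9 × 9 × 3 = 243
  Item 7: 9 × 7 × 5 = 315
  Item 8: 8 × 7 × 5 = 280
Modes with RPN > 264: Item 2 (432), Item 4 (270), Item 7 (315), Item 8 (280) → 4.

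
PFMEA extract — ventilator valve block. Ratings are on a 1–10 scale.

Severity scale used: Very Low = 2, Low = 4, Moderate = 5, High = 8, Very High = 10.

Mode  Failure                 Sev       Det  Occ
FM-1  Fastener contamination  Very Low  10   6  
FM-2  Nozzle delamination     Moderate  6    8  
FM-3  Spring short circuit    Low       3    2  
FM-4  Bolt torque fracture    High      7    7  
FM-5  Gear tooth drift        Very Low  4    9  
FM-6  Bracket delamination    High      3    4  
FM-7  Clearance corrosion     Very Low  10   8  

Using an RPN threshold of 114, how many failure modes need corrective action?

4

RPN = Severity × Occurrence × Detection:
  FM-1: 2 × 6 × 10 = 120
  FM-2: 5 × 8 × 6 = 240
  FM-3: 4 × 2 × 3 = 24
  FM-4: 8 × 7 × 7 = 392
  FM-5: 2 × 9 × 4 = 72
  FM-6: 8 × 4 × 3 = 96
  FM-7: 2 × 8 × 10 = 160
Modes with RPN ≥ 114: FM-1 (120), FM-2 (240), FM-4 (392), FM-7 (160) → 4.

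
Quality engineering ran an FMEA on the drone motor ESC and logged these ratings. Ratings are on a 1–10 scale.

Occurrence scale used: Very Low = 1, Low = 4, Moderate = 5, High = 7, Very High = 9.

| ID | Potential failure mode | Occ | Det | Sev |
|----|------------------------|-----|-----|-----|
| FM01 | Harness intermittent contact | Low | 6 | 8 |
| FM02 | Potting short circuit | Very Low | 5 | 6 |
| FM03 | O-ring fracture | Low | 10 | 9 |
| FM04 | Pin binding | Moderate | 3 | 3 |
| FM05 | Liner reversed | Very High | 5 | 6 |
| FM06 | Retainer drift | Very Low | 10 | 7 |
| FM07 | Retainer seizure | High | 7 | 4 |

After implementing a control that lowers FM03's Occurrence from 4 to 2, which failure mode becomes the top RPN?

RPN = Severity × Occurrence × Detection:
  FM01: 8 × 4 × 6 = 192
  FM02: 6 × 1 × 5 = 30
  FM03: 9 × 4 × 10 = 360
  FM04: 3 × 5 × 3 = 45
  FM05: 6 × 9 × 5 = 270
  FM06: 7 × 1 × 10 = 70
  FM07: 4 × 7 × 7 = 196
After action: FM03 → 9 × 2 × 10 = 180.
Revised RPNs: FM05=270, FM07=196, FM01=192, FM03=180, FM06=70, FM04=45, FM02=30.
Highest is now FM05 (270).

FM05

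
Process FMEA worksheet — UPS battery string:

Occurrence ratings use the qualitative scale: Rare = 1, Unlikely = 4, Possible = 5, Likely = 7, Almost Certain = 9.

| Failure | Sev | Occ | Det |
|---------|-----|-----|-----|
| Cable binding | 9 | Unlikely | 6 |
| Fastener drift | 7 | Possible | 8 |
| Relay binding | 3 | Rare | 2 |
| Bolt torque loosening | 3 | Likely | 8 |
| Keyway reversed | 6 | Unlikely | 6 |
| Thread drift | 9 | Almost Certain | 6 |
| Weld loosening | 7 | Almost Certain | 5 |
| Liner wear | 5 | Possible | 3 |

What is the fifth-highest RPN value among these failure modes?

168

RPN = Severity × Occurrence × Detection:
  Cable binding: 9 × 4 × 6 = 216
  Fastener drift: 7 × 5 × 8 = 280
  Relay binding: 3 × 1 × 2 = 6
  Bolt torque loosening: 3 × 7 × 8 = 168
  Keyway reversed: 6 × 4 × 6 = 144
  Thread drift: 9 × 9 × 6 = 486
  Weld loosening: 7 × 9 × 5 = 315
  Liner wear: 5 × 5 × 3 = 75
Sorted descending: 486, 315, 280, 216, 168, 144, 75, 6.
The fifth-highest RPN is 168 (Bolt torque loosening).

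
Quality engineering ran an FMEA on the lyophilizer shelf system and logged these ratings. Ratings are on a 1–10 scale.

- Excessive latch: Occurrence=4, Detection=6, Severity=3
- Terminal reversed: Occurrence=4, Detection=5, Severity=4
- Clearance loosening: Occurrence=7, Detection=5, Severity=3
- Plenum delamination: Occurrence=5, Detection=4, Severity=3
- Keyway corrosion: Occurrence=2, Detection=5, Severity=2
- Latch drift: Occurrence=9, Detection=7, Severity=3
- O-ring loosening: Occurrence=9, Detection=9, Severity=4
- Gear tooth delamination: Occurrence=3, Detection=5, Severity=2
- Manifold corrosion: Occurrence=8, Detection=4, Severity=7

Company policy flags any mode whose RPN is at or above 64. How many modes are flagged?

RPN = Severity × Occurrence × Detection:
  Excessive latch: 3 × 4 × 6 = 72
  Terminal reversed: 4 × 4 × 5 = 80
  Clearance loosening: 3 × 7 × 5 = 105
  Plenum delamination: 3 × 5 × 4 = 60
  Keyway corrosion: 2 × 2 × 5 = 20
  Latch drift: 3 × 9 × 7 = 189
  O-ring loosening: 4 × 9 × 9 = 324
  Gear tooth delamination: 2 × 3 × 5 = 30
  Manifold corrosion: 7 × 8 × 4 = 224
Modes with RPN ≥ 64: Excessive latch (72), Terminal reversed (80), Clearance loosening (105), Latch drift (189), O-ring loosening (324), Manifold corrosion (224) → 6.

6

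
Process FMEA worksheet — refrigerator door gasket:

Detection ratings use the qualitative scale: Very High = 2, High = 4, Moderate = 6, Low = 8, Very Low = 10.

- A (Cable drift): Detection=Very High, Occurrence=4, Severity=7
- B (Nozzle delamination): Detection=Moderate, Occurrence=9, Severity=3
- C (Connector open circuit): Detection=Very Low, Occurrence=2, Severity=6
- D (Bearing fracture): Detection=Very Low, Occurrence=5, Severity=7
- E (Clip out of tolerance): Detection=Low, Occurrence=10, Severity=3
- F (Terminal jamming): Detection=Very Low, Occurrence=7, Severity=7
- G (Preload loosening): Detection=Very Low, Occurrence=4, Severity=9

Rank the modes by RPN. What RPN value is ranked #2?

360

RPN = Severity × Occurrence × Detection:
  A: 7 × 4 × 2 = 56
  B: 3 × 9 × 6 = 162
  C: 6 × 2 × 10 = 120
  D: 7 × 5 × 10 = 350
  E: 3 × 10 × 8 = 240
  F: 7 × 7 × 10 = 490
  G: 9 × 4 × 10 = 360
Sorted descending: 490, 360, 350, 240, 162, 120, 56.
The second-highest RPN is 360 (G).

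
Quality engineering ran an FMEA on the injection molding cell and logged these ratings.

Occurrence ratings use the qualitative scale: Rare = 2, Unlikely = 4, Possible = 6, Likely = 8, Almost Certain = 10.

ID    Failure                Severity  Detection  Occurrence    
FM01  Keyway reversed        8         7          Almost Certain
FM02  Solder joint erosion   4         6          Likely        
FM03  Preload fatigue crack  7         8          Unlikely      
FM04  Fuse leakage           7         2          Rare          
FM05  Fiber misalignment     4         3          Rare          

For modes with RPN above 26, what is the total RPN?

1004

RPN = Severity × Occurrence × Detection:
  FM01: 8 × 10 × 7 = 560
  FM02: 4 × 8 × 6 = 192
  FM03: 7 × 4 × 8 = 224
  FM04: 7 × 2 × 2 = 28
  FM05: 4 × 2 × 3 = 24
RPN > 26: FM01 (560), FM02 (192), FM03 (224), FM04 (28).
Sum: 560 + 192 + 224 + 28 = 1004.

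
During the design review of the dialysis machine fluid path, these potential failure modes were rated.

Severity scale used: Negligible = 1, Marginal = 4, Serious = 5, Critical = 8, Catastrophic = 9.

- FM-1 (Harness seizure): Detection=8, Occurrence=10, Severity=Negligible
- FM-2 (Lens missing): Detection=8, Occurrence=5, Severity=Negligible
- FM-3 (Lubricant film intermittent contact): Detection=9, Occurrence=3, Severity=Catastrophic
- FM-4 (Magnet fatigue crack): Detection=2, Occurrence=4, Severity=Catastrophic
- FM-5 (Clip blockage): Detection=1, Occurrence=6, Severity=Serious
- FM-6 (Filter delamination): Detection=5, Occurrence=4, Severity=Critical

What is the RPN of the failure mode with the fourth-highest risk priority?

72

RPN = Severity × Occurrence × Detection:
  FM-1: 1 × 10 × 8 = 80
  FM-2: 1 × 5 × 8 = 40
  FM-3: 9 × 3 × 9 = 243
  FM-4: 9 × 4 × 2 = 72
  FM-5: 5 × 6 × 1 = 30
  FM-6: 8 × 4 × 5 = 160
Sorted descending: 243, 160, 80, 72, 40, 30.
The fourth-highest RPN is 72 (FM-4).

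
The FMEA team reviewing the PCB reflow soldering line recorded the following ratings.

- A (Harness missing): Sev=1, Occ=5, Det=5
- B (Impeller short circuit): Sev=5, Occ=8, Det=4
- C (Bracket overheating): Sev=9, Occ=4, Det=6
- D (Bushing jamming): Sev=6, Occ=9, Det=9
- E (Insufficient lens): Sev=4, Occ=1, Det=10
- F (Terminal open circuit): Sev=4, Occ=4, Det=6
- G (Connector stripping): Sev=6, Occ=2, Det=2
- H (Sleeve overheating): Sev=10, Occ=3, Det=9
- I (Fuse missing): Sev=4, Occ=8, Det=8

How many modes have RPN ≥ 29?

RPN = Severity × Occurrence × Detection:
  A: 1 × 5 × 5 = 25
  B: 5 × 8 × 4 = 160
  C: 9 × 4 × 6 = 216
  D: 6 × 9 × 9 = 486
  E: 4 × 1 × 10 = 40
  F: 4 × 4 × 6 = 96
  G: 6 × 2 × 2 = 24
  H: 10 × 3 × 9 = 270
  I: 4 × 8 × 8 = 256
Modes with RPN ≥ 29: B (160), C (216), D (486), E (40), F (96), H (270), I (256) → 7.

7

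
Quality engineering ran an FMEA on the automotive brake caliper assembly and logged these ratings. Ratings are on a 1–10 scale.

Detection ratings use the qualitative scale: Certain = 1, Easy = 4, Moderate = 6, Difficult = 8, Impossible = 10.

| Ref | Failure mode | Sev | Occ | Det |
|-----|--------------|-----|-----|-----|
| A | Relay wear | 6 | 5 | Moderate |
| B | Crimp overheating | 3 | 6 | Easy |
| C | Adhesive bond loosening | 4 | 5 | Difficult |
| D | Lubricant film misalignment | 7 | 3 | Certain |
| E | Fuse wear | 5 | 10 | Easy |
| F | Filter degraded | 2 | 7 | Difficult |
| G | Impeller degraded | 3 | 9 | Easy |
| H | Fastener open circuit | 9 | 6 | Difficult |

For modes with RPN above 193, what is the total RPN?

RPN = Severity × Occurrence × Detection:
  A: 6 × 5 × 6 = 180
  B: 3 × 6 × 4 = 72
  C: 4 × 5 × 8 = 160
  D: 7 × 3 × 1 = 21
  E: 5 × 10 × 4 = 200
  F: 2 × 7 × 8 = 112
  G: 3 × 9 × 4 = 108
  H: 9 × 6 × 8 = 432
RPN > 193: E (200), H (432).
Sum: 200 + 432 = 632.

632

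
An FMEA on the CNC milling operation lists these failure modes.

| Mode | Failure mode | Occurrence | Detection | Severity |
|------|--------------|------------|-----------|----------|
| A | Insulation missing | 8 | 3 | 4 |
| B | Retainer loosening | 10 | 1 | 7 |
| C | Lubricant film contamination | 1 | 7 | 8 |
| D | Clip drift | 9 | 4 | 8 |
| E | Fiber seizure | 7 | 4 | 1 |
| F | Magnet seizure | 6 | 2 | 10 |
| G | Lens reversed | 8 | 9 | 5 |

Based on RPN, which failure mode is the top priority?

RPN = Severity × Occurrence × Detection:
  A: 4 × 8 × 3 = 96
  B: 7 × 10 × 1 = 70
  C: 8 × 1 × 7 = 56
  D: 8 × 9 × 4 = 288
  E: 1 × 7 × 4 = 28
  F: 10 × 6 × 2 = 120
  G: 5 × 8 × 9 = 360
Highest RPN is 360 → G.

G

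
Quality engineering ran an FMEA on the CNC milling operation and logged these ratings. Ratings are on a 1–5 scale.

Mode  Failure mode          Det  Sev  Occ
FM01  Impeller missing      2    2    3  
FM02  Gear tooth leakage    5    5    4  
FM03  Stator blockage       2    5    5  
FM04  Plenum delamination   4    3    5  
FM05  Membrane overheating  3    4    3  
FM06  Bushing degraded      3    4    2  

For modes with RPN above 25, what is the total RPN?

RPN = Severity × Occurrence × Detection:
  FM01: 2 × 3 × 2 = 12
  FM02: 5 × 4 × 5 = 100
  FM03: 5 × 5 × 2 = 50
  FM04: 3 × 5 × 4 = 60
  FM05: 4 × 3 × 3 = 36
  FM06: 4 × 2 × 3 = 24
RPN > 25: FM02 (100), FM03 (50), FM04 (60), FM05 (36).
Sum: 100 + 50 + 60 + 36 = 246.

246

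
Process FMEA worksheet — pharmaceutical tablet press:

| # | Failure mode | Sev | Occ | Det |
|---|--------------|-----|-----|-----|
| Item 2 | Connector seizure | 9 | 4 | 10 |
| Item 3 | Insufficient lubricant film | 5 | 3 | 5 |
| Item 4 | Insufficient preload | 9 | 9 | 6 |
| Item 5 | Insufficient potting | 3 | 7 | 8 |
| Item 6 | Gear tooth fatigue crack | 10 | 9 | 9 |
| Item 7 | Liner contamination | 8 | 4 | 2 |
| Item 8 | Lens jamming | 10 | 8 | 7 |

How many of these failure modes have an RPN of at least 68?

6

RPN = Severity × Occurrence × Detection:
  Item 2: 9 × 4 × 10 = 360
  Item 3: 5 × 3 × 5 = 75
  Item 4: 9 × 9 × 6 = 486
  Item 5: 3 × 7 × 8 = 168
  Item 6: 10 × 9 × 9 = 810
  Item 7: 8 × 4 × 2 = 64
  Item 8: 10 × 8 × 7 = 560
Modes with RPN ≥ 68: Item 2 (360), Item 3 (75), Item 4 (486), Item 5 (168), Item 6 (810), Item 8 (560) → 6.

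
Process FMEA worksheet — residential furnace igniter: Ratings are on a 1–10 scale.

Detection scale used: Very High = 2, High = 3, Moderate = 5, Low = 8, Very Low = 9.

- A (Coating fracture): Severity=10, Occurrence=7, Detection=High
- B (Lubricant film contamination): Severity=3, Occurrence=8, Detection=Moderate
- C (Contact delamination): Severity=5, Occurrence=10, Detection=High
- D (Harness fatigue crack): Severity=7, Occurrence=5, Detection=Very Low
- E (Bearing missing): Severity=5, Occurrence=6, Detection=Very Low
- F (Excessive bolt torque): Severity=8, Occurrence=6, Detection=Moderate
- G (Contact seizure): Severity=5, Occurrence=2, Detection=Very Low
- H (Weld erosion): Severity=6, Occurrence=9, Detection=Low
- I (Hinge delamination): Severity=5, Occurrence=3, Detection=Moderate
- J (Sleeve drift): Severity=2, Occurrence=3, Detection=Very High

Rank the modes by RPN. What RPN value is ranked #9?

75

RPN = Severity × Occurrence × Detection:
  A: 10 × 7 × 3 = 210
  B: 3 × 8 × 5 = 120
  C: 5 × 10 × 3 = 150
  D: 7 × 5 × 9 = 315
  E: 5 × 6 × 9 = 270
  F: 8 × 6 × 5 = 240
  G: 5 × 2 × 9 = 90
  H: 6 × 9 × 8 = 432
  I: 5 × 3 × 5 = 75
  J: 2 × 3 × 2 = 12
Sorted descending: 432, 315, 270, 240, 210, 150, 120, 90, 75, 12.
The 9th-highest RPN is 75 (I).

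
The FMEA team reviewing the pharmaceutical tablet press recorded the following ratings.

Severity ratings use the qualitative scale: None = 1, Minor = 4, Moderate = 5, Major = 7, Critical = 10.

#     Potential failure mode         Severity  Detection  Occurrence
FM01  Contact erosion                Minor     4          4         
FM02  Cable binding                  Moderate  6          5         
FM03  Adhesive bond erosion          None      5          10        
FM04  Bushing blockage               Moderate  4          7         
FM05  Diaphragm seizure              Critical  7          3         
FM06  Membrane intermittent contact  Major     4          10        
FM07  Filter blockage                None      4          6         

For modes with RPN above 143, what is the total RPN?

640

RPN = Severity × Occurrence × Detection:
  FM01: 4 × 4 × 4 = 64
  FM02: 5 × 5 × 6 = 150
  FM03: 1 × 10 × 5 = 50
  FM04: 5 × 7 × 4 = 140
  FM05: 10 × 3 × 7 = 210
  FM06: 7 × 10 × 4 = 280
  FM07: 1 × 6 × 4 = 24
RPN > 143: FM02 (150), FM05 (210), FM06 (280).
Sum: 150 + 210 + 280 = 640.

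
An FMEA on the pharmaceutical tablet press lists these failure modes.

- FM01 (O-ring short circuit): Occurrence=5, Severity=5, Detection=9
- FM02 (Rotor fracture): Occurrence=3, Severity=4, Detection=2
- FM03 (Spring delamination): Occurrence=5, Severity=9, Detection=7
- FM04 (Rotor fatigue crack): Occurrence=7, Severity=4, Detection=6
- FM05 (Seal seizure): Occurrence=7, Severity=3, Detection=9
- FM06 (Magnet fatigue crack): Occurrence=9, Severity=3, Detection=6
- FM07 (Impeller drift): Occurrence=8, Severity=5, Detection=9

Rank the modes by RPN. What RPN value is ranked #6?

RPN = Severity × Occurrence × Detection:
  FM01: 5 × 5 × 9 = 225
  FM02: 4 × 3 × 2 = 24
  FM03: 9 × 5 × 7 = 315
  FM04: 4 × 7 × 6 = 168
  FM05: 3 × 7 × 9 = 189
  FM06: 3 × 9 × 6 = 162
  FM07: 5 × 8 × 9 = 360
Sorted descending: 360, 315, 225, 189, 168, 162, 24.
The sixth-highest RPN is 162 (FM06).

162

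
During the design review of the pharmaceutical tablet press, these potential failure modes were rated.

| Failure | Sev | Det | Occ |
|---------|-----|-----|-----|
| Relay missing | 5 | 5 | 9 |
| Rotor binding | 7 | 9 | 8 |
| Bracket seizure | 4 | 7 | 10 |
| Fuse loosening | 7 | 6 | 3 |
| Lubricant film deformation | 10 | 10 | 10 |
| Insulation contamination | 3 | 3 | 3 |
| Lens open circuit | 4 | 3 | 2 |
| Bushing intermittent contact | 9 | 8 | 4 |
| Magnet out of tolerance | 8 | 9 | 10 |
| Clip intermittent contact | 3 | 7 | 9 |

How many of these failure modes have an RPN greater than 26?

9

RPN = Severity × Occurrence × Detection:
  Relay missing: 5 × 9 × 5 = 225
  Rotor binding: 7 × 8 × 9 = 504
  Bracket seizure: 4 × 10 × 7 = 280
  Fuse loosening: 7 × 3 × 6 = 126
  Lubricant film deformation: 10 × 10 × 10 = 1000
  Insulation contamination: 3 × 3 × 3 = 27
  Lens open circuit: 4 × 2 × 3 = 24
  Bushing intermittent contact: 9 × 4 × 8 = 288
  Magnet out of tolerance: 8 × 10 × 9 = 720
  Clip intermittent contact: 3 × 9 × 7 = 189
Modes with RPN > 26: Relay missing (225), Rotor binding (504), Bracket seizure (280), Fuse loosening (126), Lubricant film deformation (1000), Insulation contamination (27), Bushing intermittent contact (288), Magnet out of tolerance (720), Clip intermittent contact (189) → 9.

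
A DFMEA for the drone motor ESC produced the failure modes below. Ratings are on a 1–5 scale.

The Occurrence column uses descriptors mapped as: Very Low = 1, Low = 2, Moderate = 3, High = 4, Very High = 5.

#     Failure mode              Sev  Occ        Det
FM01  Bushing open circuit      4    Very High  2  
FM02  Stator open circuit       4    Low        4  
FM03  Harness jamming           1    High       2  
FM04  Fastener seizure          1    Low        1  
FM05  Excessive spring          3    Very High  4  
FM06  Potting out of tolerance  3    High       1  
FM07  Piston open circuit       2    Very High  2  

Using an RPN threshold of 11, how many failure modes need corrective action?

RPN = Severity × Occurrence × Detection:
  FM01: 4 × 5 × 2 = 40
  FM02: 4 × 2 × 4 = 32
  FM03: 1 × 4 × 2 = 8
  FM04: 1 × 2 × 1 = 2
  FM05: 3 × 5 × 4 = 60
  FM06: 3 × 4 × 1 = 12
  FM07: 2 × 5 × 2 = 20
Modes with RPN ≥ 11: FM01 (40), FM02 (32), FM05 (60), FM06 (12), FM07 (20) → 5.

5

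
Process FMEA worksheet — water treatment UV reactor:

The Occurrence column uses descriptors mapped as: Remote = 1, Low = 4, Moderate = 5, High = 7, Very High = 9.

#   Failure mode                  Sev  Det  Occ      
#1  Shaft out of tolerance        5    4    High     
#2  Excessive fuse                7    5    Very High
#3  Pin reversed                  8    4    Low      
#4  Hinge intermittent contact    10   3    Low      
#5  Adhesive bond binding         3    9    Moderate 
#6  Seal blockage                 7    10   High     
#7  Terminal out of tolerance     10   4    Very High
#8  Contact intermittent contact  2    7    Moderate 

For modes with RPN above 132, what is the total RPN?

RPN = Severity × Occurrence × Detection:
  #1: 5 × 7 × 4 = 140
  #2: 7 × 9 × 5 = 315
  #3: 8 × 4 × 4 = 128
  #4: 10 × 4 × 3 = 120
  #5: 3 × 5 × 9 = 135
  #6: 7 × 7 × 10 = 490
  #7: 10 × 9 × 4 = 360
  #8: 2 × 5 × 7 = 70
RPN > 132: #1 (140), #2 (315), #5 (135), #6 (490), #7 (360).
Sum: 140 + 315 + 135 + 490 + 360 = 1440.

1440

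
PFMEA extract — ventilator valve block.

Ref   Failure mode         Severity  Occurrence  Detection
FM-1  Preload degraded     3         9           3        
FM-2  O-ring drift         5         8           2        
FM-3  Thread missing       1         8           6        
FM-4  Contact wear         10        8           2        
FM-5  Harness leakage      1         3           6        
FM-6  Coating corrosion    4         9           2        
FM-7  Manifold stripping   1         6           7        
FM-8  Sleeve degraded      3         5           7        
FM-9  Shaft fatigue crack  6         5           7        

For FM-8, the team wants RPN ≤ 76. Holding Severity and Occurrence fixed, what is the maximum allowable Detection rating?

5

FM-8: S=3, O=5, D=7 → current RPN = 105.
Fixed product = 15. Need 15 × D ≤ 76, so D ≤ 76/15 = 5.07.
Maximum integer Detection rating = 5 (gives RPN 75; D=6 would give 90 > 76).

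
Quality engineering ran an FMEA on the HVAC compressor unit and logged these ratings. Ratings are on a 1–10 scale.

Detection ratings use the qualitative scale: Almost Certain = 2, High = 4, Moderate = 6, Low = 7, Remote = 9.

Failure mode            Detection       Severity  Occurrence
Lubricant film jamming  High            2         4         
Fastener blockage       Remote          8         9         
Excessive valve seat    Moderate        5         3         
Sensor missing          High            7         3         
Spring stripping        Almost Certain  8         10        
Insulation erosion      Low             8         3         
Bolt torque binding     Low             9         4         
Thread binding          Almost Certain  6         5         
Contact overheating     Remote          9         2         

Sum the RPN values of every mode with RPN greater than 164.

1068

RPN = Severity × Occurrence × Detection:
  Lubricant film jamming: 2 × 4 × 4 = 32
  Fastener blockage: 8 × 9 × 9 = 648
  Excessive valve seat: 5 × 3 × 6 = 90
  Sensor missing: 7 × 3 × 4 = 84
  Spring stripping: 8 × 10 × 2 = 160
  Insulation erosion: 8 × 3 × 7 = 168
  Bolt torque binding: 9 × 4 × 7 = 252
  Thread binding: 6 × 5 × 2 = 60
  Contact overheating: 9 × 2 × 9 = 162
RPN > 164: Fastener blockage (648), Insulation erosion (168), Bolt torque binding (252).
Sum: 648 + 168 + 252 = 1068.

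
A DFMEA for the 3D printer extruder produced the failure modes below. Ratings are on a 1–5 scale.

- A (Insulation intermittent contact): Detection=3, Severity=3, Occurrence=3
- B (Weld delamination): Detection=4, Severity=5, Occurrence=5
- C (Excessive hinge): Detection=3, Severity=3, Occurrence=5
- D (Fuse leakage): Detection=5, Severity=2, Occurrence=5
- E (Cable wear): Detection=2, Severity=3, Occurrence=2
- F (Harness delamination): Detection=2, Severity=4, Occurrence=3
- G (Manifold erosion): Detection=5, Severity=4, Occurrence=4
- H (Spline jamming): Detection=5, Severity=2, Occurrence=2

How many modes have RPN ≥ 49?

RPN = Severity × Occurrence × Detection:
  A: 3 × 3 × 3 = 27
  B: 5 × 5 × 4 = 100
  C: 3 × 5 × 3 = 45
  D: 2 × 5 × 5 = 50
  E: 3 × 2 × 2 = 12
  F: 4 × 3 × 2 = 24
  G: 4 × 4 × 5 = 80
  H: 2 × 2 × 5 = 20
Modes with RPN ≥ 49: B (100), D (50), G (80) → 3.

3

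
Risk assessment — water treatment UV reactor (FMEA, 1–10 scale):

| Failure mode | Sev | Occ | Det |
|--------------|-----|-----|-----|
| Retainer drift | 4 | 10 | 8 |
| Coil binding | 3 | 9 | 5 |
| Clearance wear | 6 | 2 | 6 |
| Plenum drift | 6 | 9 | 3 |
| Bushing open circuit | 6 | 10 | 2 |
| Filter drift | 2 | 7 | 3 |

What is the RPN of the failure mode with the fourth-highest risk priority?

120

RPN = Severity × Occurrence × Detection:
  Retainer drift: 4 × 10 × 8 = 320
  Coil binding: 3 × 9 × 5 = 135
  Clearance wear: 6 × 2 × 6 = 72
  Plenum drift: 6 × 9 × 3 = 162
  Bushing open circuit: 6 × 10 × 2 = 120
  Filter drift: 2 × 7 × 3 = 42
Sorted descending: 320, 162, 135, 120, 72, 42.
The fourth-highest RPN is 120 (Bushing open circuit).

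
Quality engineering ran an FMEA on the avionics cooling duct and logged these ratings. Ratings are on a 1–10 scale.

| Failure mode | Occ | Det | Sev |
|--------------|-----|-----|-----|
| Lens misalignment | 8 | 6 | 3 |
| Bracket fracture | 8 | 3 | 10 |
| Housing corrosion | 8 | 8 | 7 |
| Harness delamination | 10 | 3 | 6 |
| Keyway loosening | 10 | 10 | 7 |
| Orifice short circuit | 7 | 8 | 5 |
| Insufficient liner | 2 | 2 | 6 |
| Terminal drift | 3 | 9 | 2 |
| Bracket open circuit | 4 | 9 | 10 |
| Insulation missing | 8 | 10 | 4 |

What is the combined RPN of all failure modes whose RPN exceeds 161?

RPN = Severity × Occurrence × Detection:
  Lens misalignment: 3 × 8 × 6 = 144
  Bracket fracture: 10 × 8 × 3 = 240
  Housing corrosion: 7 × 8 × 8 = 448
  Harness delamination: 6 × 10 × 3 = 180
  Keyway loosening: 7 × 10 × 10 = 700
  Orifice short circuit: 5 × 7 × 8 = 280
  Insufficient liner: 6 × 2 × 2 = 24
  Terminal drift: 2 × 3 × 9 = 54
  Bracket open circuit: 10 × 4 × 9 = 360
  Insulation missing: 4 × 8 × 10 = 320
RPN > 161: Bracket fracture (240), Housing corrosion (448), Harness delamination (180), Keyway loosening (700), Orifice short circuit (280), Bracket open circuit (360), Insulation missing (320).
Sum: 240 + 448 + 180 + 700 + 280 + 360 + 320 = 2528.

2528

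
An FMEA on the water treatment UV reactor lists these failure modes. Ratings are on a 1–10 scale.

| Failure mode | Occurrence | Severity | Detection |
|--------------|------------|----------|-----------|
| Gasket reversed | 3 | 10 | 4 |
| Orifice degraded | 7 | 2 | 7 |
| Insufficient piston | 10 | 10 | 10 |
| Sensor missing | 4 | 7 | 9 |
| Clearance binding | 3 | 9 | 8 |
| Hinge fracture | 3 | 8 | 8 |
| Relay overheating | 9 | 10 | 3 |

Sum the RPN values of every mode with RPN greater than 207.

RPN = Severity × Occurrence × Detection:
  Gasket reversed: 10 × 3 × 4 = 120
  Orifice degraded: 2 × 7 × 7 = 98
  Insufficient piston: 10 × 10 × 10 = 1000
  Sensor missing: 7 × 4 × 9 = 252
  Clearance binding: 9 × 3 × 8 = 216
  Hinge fracture: 8 × 3 × 8 = 192
  Relay overheating: 10 × 9 × 3 = 270
RPN > 207: Insufficient piston (1000), Sensor missing (252), Clearance binding (216), Relay overheating (270).
Sum: 1000 + 252 + 216 + 270 = 1738.

1738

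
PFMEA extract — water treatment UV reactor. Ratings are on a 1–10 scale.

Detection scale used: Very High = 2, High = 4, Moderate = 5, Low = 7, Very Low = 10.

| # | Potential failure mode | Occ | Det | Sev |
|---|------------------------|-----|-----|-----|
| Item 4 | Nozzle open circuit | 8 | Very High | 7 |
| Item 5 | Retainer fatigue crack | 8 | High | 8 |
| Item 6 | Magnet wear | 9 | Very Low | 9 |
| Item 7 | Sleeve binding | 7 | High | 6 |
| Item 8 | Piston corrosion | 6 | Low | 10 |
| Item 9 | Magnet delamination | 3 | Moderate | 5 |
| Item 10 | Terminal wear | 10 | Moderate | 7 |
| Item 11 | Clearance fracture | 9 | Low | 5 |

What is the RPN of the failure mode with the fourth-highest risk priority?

RPN = Severity × Occurrence × Detection:
  Item 4: 7 × 8 × 2 = 112
  Item 5: 8 × 8 × 4 = 256
  Item 6: 9 × 9 × 10 = 810
  Item 7: 6 × 7 × 4 = 168
  Item 8: 10 × 6 × 7 = 420
  Item 9: 5 × 3 × 5 = 75
  Item 10: 7 × 10 × 5 = 350
  Item 11: 5 × 9 × 7 = 315
Sorted descending: 810, 420, 350, 315, 256, 168, 112, 75.
The fourth-highest RPN is 315 (Item 11).

315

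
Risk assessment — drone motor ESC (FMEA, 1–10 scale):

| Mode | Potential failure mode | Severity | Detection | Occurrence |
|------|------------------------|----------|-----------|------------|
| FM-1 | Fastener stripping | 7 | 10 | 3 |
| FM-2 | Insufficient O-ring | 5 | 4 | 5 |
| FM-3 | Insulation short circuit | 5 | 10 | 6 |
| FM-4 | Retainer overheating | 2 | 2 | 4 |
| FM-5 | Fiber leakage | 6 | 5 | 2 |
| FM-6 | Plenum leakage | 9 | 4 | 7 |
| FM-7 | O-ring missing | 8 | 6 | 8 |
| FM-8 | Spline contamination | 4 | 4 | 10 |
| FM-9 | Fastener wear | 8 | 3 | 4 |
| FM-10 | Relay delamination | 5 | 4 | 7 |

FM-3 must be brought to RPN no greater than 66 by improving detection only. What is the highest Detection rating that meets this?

2

FM-3: S=5, O=6, D=10 → current RPN = 300.
Fixed product = 30. Need 30 × D ≤ 66, so D ≤ 66/30 = 2.20.
Maximum integer Detection rating = 2 (gives RPN 60; D=3 would give 90 > 66).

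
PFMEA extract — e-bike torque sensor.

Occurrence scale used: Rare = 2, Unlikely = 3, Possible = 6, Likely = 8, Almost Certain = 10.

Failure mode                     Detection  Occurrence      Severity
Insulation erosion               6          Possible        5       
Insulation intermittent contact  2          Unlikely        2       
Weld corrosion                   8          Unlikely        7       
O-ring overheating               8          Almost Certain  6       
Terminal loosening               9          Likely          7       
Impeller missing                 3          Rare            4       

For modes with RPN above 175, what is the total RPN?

RPN = Severity × Occurrence × Detection:
  Insulation erosion: 5 × 6 × 6 = 180
  Insulation intermittent contact: 2 × 3 × 2 = 12
  Weld corrosion: 7 × 3 × 8 = 168
  O-ring overheating: 6 × 10 × 8 = 480
  Terminal loosening: 7 × 8 × 9 = 504
  Impeller missing: 4 × 2 × 3 = 24
RPN > 175: Insulation erosion (180), O-ring overheating (480), Terminal loosening (504).
Sum: 180 + 480 + 504 = 1164.

1164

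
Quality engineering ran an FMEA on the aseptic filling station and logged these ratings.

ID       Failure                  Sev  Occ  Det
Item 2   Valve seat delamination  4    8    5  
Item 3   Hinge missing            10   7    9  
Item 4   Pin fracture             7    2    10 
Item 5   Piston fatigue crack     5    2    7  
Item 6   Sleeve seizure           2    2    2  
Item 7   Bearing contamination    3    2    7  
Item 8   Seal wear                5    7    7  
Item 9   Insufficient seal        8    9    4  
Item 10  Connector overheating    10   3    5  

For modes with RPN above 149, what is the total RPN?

RPN = Severity × Occurrence × Detection:
  Item 2: 4 × 8 × 5 = 160
  Item 3: 10 × 7 × 9 = 630
  Item 4: 7 × 2 × 10 = 140
  Item 5: 5 × 2 × 7 = 70
  Item 6: 2 × 2 × 2 = 8
  Item 7: 3 × 2 × 7 = 42
  Item 8: 5 × 7 × 7 = 245
  Item 9: 8 × 9 × 4 = 288
  Item 10: 10 × 3 × 5 = 150
RPN > 149: Item 2 (160), Item 3 (630), Item 8 (245), Item 9 (288), Item 10 (150).
Sum: 160 + 630 + 245 + 288 + 150 = 1473.

1473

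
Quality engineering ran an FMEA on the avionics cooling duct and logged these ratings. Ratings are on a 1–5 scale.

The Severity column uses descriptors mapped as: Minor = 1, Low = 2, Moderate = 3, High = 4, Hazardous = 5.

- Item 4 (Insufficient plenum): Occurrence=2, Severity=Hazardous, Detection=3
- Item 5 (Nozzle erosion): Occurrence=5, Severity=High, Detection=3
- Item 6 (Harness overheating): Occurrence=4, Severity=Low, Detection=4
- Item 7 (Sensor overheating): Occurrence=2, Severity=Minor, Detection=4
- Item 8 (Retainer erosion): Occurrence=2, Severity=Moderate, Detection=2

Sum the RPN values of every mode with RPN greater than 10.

RPN = Severity × Occurrence × Detection:
  Item 4: 5 × 2 × 3 = 30
  Item 5: 4 × 5 × 3 = 60
  Item 6: 2 × 4 × 4 = 32
  Item 7: 1 × 2 × 4 = 8
  Item 8: 3 × 2 × 2 = 12
RPN > 10: Item 4 (30), Item 5 (60), Item 6 (32), Item 8 (12).
Sum: 30 + 60 + 32 + 12 = 134.

134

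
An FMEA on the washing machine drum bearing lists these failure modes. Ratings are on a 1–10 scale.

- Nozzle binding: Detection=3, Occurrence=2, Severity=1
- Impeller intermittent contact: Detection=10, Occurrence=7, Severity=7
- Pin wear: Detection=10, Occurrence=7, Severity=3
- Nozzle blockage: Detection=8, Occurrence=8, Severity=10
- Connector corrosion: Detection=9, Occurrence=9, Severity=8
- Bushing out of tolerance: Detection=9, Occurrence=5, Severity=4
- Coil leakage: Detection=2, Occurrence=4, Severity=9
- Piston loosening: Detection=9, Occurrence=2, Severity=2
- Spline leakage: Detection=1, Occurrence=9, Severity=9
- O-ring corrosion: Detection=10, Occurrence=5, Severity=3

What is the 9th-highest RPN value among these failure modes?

36

RPN = Severity × Occurrence × Detection:
  Nozzle binding: 1 × 2 × 3 = 6
  Impeller intermittent contact: 7 × 7 × 10 = 490
  Pin wear: 3 × 7 × 10 = 210
  Nozzle blockage: 10 × 8 × 8 = 640
  Connector corrosion: 8 × 9 × 9 = 648
  Bushing out of tolerance: 4 × 5 × 9 = 180
  Coil leakage: 9 × 4 × 2 = 72
  Piston loosening: 2 × 2 × 9 = 36
  Spline leakage: 9 × 9 × 1 = 81
  O-ring corrosion: 3 × 5 × 10 = 150
Sorted descending: 648, 640, 490, 210, 180, 150, 81, 72, 36, 6.
The 9th-highest RPN is 36 (Piston loosening).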